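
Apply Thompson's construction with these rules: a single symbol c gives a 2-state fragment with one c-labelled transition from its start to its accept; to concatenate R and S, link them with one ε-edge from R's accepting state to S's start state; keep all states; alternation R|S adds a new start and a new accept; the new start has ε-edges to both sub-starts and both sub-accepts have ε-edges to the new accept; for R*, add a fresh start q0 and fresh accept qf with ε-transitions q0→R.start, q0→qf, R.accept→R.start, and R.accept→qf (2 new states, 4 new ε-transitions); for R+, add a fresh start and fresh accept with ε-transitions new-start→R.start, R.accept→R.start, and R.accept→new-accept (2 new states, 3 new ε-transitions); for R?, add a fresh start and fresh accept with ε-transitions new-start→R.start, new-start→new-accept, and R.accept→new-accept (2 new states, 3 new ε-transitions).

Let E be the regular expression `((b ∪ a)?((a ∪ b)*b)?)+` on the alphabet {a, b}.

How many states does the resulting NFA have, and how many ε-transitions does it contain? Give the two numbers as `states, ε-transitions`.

22, 23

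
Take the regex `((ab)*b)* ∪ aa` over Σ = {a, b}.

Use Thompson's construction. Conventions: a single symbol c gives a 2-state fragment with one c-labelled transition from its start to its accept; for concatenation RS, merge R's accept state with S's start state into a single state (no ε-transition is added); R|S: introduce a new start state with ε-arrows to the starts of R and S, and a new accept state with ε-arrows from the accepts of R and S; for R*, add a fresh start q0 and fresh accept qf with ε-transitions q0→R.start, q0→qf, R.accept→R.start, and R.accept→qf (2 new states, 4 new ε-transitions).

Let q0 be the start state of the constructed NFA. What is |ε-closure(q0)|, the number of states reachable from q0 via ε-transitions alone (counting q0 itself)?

8

Let C(F) = |ε-closure(F.start)| within fragment F, and note whether F accepts ε. Symbol fragments have C = 1 and do not accept ε. Then:
  ab — same as the first factor's closure: C = 1
  (ab)* — C = 1 (new start) + 1 (body) + 1 (new accept) = 3
  (ab)*b — the left operand accepts ε, so the closure extends into the next operand (the shared merged state is already counted); C = 3 + (1−1) = 3
  ((ab)*b)* — the star's fresh start ε-reaches both the body's start and the fresh accept: C = 2 + 3 = 5
  aa — C equals the left operand's closure size = 1 (its accept is not ε-reachable, so the closure stops there)
  ((ab)*b)* ∪ aa — C = 1 (new start) + (5 + 1) + 1 (new accept, since some branch ε-reaches its own accept) = 8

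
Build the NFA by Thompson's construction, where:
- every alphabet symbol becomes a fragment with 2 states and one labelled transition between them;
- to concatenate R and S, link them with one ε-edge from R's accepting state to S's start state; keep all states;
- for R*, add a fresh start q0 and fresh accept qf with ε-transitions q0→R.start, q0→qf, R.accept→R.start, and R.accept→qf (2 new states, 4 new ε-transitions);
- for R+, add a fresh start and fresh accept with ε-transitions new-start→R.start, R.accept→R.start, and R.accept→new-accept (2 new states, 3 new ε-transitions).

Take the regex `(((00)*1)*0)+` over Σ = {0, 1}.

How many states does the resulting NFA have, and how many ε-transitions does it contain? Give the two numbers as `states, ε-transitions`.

14, 14

Per subexpression:
Each of the 4 symbol leaves contributes 2 states and 0 ε-transitions.
  00 → 4 states, 1 ε-transition
  (00)* → 6 states, 5 ε-transitions
  (00)*1 → 8 states, 6 ε-transitions
  ((00)*1)* → 10 states, 10 ε-transitions
  ((00)*1)*0 → 12 states, 11 ε-transitions
  (((00)*1)*0)+ → 14 states, 14 ε-transitions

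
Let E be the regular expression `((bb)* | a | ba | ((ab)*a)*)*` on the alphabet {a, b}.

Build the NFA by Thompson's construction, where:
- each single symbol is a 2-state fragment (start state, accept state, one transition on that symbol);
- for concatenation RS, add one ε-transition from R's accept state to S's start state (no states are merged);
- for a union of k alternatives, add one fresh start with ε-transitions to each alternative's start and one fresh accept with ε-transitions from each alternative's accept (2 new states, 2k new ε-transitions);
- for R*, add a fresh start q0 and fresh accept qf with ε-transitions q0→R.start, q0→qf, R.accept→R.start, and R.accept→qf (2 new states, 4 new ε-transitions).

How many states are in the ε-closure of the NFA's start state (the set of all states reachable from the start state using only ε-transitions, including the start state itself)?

Work bottom-up. For each fragment F, track |ε-closure(F.start)| and whether F's accept lies in that closure (i.e. whether F accepts ε). A single-symbol fragment has closure size 1 and does not accept ε.
  bb → C equals the left operand's closure size = 1 (its accept is not ε-reachable, so the closure stops there)
  (bb)* → C = 1 (new start) + 1 (body) + 1 (new accept) = 3
  ba → same as the first factor's closure: C = 1
  ab → same as the first factor's closure: C = 1
  (ab)* → new start has ε-edges to the inner start and to the new accept, so C = 2 + 1 = 3
  (ab)*a → C = 3 + 1 = 4 (closure spills across the concat boundary because the left factor accepts ε)
  ((ab)*a)* → C = 1 (new start) + 4 (body) + 1 (new accept) = 6
  (bb)* | a | ba | ((ab)*a)* → new start ε-reaches every alternative's start; at least one alternative accepts ε, so the union's new accept is reached too: C = 1 + 3 + 1 + 1 + 6 + 1 = 13
  ((bb)* | a | ba | ((ab)*a)*)* → the star's fresh start ε-reaches both the body's start and the fresh accept: C = 2 + 13 = 15

15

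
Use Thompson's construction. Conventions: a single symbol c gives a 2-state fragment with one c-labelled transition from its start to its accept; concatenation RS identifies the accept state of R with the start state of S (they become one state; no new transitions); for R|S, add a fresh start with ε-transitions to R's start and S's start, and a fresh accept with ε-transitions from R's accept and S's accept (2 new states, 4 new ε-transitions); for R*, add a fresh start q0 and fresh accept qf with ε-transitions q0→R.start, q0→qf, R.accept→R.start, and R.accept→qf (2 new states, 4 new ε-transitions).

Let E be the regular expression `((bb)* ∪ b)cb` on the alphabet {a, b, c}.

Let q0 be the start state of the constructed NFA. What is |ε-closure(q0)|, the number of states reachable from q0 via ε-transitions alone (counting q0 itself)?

Let C(F) = |ε-closure(F.start)| within fragment F, and note whether F accepts ε. Symbol fragments have C = 1 and do not accept ε. Then:
  bb → |closure| equals the left operand's closure size = 1 (its accept is not ε-reachable, so the closure stops there)
  (bb)* → the star's fresh start ε-reaches both the body's start and the fresh accept: |closure| = 2 + 1 = 3
  (bb)* ∪ b → |closure| = 1 (new start) + (3 + 1) + 1 (new accept, since some branch ε-reaches its own accept) = 6
  ((bb)* ∪ b)cb → the left operand accepts ε, so the closure extends into the next operand (the shared merged state is already counted); |closure| = 6 + (1−1) = 6

6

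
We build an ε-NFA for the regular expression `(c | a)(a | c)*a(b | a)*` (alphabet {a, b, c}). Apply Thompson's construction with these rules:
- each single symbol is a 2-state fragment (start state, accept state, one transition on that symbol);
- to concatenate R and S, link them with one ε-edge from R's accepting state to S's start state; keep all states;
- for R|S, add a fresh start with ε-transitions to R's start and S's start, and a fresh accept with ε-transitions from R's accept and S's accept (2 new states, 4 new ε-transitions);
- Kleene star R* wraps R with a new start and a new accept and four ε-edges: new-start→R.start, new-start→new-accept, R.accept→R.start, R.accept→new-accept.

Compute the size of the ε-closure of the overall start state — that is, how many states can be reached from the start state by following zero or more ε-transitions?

3

Compute the ε-closure size of each fragment's start state recursively; a symbol fragment's start has no outgoing ε-edge, so its closure is just itself (size 1).
  c | a → new start ε-reaches every alternative's start; none of them accept ε, so the new accept is not reached: |closure| = 1 + 1 + 1 = 3
  a | c → |closure| = 1 + 1 + 1 = 3 (the new accept is not ε-reachable since no branch accepts ε)
  (a | c)* → new start has ε-edges to the inner start and to the new accept, so |closure| = 2 + 3 = 5
  b | a → |closure| = 1 + 1 + 1 = 3 (the new accept is not ε-reachable since no branch accepts ε)
  (b | a)* → |closure| = 1 (new start) + 3 (body) + 1 (new accept) = 5
  (c | a)(a | c)*a(b | a)* → |closure| equals the left operand's closure size = 3 (its accept is not ε-reachable, so the closure stops there)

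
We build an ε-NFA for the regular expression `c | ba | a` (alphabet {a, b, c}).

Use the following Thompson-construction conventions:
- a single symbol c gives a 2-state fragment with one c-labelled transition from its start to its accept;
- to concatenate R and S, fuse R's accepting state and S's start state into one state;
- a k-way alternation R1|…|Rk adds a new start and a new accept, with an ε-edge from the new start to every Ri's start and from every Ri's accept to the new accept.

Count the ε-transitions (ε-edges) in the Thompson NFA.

6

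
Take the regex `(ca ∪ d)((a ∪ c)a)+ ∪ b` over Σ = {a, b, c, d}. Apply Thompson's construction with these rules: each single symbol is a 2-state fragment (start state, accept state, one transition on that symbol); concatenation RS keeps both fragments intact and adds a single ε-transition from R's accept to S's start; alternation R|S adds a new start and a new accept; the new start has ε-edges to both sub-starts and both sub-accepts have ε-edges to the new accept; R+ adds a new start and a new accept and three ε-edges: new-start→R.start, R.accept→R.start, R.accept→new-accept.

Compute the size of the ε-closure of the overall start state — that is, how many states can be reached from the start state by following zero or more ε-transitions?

5

Work bottom-up. For each fragment F, track |ε-closure(F.start)| and whether F's accept lies in that closure (i.e. whether F accepts ε). A single-symbol fragment has closure size 1 and does not accept ε.
  ca → |closure| equals the left operand's closure size = 1 (its accept is not ε-reachable, so the closure stops there)
  ca ∪ d → |closure| = 1 + 1 + 1 = 3 (the new accept is not ε-reachable since no branch accepts ε)
  a ∪ c → new start ε-reaches every alternative's start; none of them accept ε, so the new accept is not reached: |closure| = 1 + 1 + 1 = 3
  (a ∪ c)a → same as the first factor's closure: |closure| = 3
  ((a ∪ c)a)+ → |closure| = 1 + 3 = 4 (the body doesn't accept ε, so the new accept is not reached)
  (ca ∪ d)((a ∪ c)a)+ → same as the first factor's closure: |closure| = 3
  (ca ∪ d)((a ∪ c)a)+ ∪ b → new start ε-reaches every alternative's start; none of them accept ε, so the new accept is not reached: |closure| = 1 + 3 + 1 = 5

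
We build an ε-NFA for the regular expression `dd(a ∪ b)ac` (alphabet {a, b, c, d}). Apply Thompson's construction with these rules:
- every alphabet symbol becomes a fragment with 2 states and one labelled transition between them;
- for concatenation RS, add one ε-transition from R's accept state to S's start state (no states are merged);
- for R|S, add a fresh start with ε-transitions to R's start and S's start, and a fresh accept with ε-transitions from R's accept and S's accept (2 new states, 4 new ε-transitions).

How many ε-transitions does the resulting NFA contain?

Building bottom-up:
Each of the 6 symbol leaves contributes 0 ε-transitions.
  a ∪ b : 4 ε-transitions
  dd(a ∪ b)ac : 8 ε-transitions

8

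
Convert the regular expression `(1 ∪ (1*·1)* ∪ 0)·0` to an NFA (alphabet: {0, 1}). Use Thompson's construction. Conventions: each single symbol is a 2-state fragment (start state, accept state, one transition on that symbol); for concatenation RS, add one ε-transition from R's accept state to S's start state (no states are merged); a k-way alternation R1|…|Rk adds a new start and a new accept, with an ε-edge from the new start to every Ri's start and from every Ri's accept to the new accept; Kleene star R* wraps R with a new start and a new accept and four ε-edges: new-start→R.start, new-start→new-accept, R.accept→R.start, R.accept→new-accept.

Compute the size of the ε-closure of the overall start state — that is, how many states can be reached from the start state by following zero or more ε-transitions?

11

Let C(F) = |ε-closure(F.start)| within fragment F, and note whether F accepts ε. Symbol fragments have C = 1 and do not accept ε. Then:
  1* : |closure| = 1 (new start) + 1 (body) + 1 (new accept) = 3
  1*·1 : the left operand accepts ε, so the closure extends into the next operand (via the concat ε-link); |closure| = 3 + 1 = 4
  (1*·1)* : the star's fresh start ε-reaches both the body's start and the fresh accept: |closure| = 2 + 4 = 6
  1 ∪ (1*·1)* ∪ 0 : new start ε-reaches every alternative's start; at least one alternative accepts ε, so the union's new accept is reached too: |closure| = 1 + 1 + 6 + 1 + 1 = 10
  (1 ∪ (1*·1)* ∪ 0)·0 : |closure| = 10 + 1 = 11 (closure spills across the concat boundary because the left factor accepts ε)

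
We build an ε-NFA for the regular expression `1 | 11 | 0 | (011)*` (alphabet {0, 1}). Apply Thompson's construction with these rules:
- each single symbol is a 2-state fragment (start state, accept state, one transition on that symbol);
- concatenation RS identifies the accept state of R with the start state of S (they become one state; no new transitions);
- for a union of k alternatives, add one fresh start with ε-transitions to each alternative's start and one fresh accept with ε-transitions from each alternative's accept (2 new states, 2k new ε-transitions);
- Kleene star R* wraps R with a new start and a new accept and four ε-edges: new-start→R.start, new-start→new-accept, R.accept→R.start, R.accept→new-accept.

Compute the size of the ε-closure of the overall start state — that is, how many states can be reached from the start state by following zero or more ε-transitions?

Work bottom-up. For each fragment F, track |ε-closure(F.start)| and whether F's accept lies in that closure (i.e. whether F accepts ε). A single-symbol fragment has closure size 1 and does not accept ε.
  11 : same as the first factor's closure: C = 1
  011 : C equals the left operand's closure size = 1 (its accept is not ε-reachable, so the closure stops there)
  (011)* : the star's fresh start ε-reaches both the body's start and the fresh accept: C = 2 + 1 = 3
  1 | 11 | 0 | (011)* : C = 1 (new start) + (1 + 1 + 1 + 3) + 1 (new accept, since some branch ε-reaches its own accept) = 8

8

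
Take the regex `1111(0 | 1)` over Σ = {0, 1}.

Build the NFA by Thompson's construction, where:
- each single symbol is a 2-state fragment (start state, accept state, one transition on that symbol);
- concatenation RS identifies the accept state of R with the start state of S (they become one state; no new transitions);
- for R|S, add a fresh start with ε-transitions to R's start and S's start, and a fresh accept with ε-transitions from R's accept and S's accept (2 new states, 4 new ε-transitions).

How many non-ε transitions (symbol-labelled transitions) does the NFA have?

6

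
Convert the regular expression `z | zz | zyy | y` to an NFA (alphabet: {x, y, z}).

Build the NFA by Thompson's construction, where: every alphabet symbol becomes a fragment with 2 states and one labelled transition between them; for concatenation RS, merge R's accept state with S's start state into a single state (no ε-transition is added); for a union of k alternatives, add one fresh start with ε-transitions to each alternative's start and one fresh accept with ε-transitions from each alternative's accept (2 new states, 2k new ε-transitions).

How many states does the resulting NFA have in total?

13

Per subexpression:
Each of the 7 symbol leaves contributes a 2-state fragment.
  zz = 3 states
  zyy = 4 states
  z | zz | zyy | y = 13 states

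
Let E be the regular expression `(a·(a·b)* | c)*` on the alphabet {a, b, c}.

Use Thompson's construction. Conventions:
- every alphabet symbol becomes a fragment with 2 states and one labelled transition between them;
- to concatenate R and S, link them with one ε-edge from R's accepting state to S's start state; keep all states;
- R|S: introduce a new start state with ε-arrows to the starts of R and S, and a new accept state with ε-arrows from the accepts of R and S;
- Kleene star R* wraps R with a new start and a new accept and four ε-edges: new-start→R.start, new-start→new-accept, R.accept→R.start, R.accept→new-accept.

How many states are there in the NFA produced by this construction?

14

Building bottom-up:
Each of the 4 symbol leaves contributes a 2-state fragment.
  a·b → 4 states
  (a·b)* → 6 states
  a·(a·b)* → 8 states
  a·(a·b)* | c → 12 states
  (a·(a·b)* | c)* → 14 states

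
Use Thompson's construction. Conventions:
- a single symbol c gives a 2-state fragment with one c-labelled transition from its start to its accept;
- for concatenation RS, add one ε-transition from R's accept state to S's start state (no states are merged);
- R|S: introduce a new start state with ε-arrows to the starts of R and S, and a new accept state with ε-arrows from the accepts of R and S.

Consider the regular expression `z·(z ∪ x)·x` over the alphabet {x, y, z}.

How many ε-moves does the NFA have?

6

Building bottom-up:
Each of the 4 symbol leaves contributes 0 ε-transitions.
  z ∪ x = 4 ε-transitions
  z·(z ∪ x)·x = 6 ε-transitions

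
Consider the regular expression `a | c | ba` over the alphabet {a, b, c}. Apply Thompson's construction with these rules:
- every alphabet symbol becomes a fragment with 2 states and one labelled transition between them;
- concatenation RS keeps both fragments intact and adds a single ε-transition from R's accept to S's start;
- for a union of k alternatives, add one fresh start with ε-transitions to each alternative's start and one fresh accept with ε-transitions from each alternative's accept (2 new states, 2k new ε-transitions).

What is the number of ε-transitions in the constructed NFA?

7

Recursing over subexpressions:
Each of the 4 symbol leaves contributes 0 ε-transitions.
  ba = 1 ε-transition
  a | c | ba = 7 ε-transitions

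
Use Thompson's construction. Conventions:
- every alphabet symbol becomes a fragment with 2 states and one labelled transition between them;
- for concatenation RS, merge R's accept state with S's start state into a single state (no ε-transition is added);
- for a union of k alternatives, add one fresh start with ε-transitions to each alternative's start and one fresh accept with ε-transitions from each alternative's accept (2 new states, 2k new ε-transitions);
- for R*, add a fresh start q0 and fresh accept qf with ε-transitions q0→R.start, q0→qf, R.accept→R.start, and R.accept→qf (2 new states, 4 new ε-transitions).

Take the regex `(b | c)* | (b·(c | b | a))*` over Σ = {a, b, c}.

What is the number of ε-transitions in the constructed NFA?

Bottom-up over the parse tree:
Each of the 6 symbol leaves contributes 0 ε-transitions.
  b | c → 4 ε-transitions
  (b | c)* → 8 ε-transitions
  c | b | a → 6 ε-transitions
  b·(c | b | a) → 6 ε-transitions
  (b·(c | b | a))* → 10 ε-transitions
  (b | c)* | (b·(c | b | a))* → 22 ε-transitions

22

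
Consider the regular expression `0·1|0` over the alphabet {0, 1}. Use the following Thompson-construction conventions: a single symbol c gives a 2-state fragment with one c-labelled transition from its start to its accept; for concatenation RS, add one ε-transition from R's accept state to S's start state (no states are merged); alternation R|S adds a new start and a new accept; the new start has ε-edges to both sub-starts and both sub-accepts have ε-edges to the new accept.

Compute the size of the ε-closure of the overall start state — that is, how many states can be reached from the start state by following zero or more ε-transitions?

3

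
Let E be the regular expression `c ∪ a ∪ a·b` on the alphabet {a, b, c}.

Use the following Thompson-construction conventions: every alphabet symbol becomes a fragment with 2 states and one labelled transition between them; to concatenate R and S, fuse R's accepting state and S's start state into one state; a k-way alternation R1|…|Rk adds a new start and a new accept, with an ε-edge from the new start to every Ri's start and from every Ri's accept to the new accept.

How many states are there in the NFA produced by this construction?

9

Per subexpression:
Each of the 4 symbol leaves contributes a 2-state fragment.
  a·b — 3 states
  c ∪ a ∪ a·b — 9 states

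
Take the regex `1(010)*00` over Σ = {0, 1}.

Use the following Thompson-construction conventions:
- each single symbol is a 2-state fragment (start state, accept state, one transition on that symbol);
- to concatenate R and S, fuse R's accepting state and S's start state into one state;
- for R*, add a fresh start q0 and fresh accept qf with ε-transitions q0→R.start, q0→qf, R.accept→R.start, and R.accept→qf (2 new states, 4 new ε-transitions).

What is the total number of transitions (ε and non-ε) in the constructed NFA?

10

Building bottom-up:
Each of the 6 symbol leaves contributes 1 transition (1 symbol, 0 ε).
  010 = 3 transitions (3 symbol, 0 ε)
  (010)* = 7 transitions (3 symbol, 4 ε)
  1(010)*00 = 10 transitions (6 symbol, 4 ε)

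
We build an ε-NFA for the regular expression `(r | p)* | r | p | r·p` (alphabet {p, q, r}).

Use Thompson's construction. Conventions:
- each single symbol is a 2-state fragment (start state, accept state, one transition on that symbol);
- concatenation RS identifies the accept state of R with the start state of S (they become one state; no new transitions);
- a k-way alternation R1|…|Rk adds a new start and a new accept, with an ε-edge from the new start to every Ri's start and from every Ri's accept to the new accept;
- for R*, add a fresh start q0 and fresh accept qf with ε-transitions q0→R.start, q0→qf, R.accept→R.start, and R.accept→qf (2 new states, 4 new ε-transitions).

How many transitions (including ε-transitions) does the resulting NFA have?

22

Bottom-up over the parse tree:
Each of the 6 symbol leaves contributes 1 transition (1 symbol, 0 ε).
  r | p — 6 transitions (2 symbol, 4 ε)
  (r | p)* — 10 transitions (2 symbol, 8 ε)
  r·p — 2 transitions (2 symbol, 0 ε)
  (r | p)* | r | p | r·p — 22 transitions (6 symbol, 16 ε)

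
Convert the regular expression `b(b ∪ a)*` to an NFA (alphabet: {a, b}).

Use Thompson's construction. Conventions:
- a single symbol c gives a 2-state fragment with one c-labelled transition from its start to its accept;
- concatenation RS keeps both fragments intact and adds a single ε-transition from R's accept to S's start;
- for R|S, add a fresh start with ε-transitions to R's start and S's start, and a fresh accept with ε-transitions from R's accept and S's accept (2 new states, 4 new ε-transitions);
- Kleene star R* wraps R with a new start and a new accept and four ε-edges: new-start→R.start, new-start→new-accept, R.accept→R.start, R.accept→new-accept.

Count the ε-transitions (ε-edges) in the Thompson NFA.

9

By structural recursion:
Each of the 3 symbol leaves contributes 0 ε-transitions.
  b ∪ a — 4 ε-transitions
  (b ∪ a)* — 8 ε-transitions
  b(b ∪ a)* — 9 ε-transitions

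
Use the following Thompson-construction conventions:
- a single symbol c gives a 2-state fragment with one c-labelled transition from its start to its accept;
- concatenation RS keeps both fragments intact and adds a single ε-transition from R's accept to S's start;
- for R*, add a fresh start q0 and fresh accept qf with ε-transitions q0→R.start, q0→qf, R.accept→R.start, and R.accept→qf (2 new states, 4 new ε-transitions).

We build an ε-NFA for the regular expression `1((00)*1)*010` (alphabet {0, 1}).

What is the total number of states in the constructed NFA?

By structural recursion:
Each of the 7 symbol leaves contributes a 2-state fragment.
  00 = 4 states
  (00)* = 6 states
  (00)*1 = 8 states
  ((00)*1)* = 10 states
  1((00)*1)*010 = 18 states

18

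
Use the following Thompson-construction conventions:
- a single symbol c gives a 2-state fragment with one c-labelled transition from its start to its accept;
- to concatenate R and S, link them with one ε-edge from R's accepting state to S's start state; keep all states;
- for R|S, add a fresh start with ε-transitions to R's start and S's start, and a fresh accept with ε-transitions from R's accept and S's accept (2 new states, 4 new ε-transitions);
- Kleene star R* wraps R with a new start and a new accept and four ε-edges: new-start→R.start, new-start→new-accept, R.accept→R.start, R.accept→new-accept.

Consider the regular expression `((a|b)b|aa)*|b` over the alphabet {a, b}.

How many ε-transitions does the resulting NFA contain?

18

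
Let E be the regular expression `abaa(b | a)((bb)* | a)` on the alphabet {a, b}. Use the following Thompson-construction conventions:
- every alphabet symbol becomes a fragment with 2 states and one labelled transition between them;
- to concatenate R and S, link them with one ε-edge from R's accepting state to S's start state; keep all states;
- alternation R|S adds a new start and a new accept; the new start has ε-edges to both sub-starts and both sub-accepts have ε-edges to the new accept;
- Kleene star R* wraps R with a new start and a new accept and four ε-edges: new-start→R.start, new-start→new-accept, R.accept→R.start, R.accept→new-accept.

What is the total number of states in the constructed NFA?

By structural recursion:
Each of the 9 symbol leaves contributes a 2-state fragment.
  b | a : 6 states
  bb : 4 states
  (bb)* : 6 states
  (bb)* | a : 10 states
  abaa(b | a)((bb)* | a) : 24 states

24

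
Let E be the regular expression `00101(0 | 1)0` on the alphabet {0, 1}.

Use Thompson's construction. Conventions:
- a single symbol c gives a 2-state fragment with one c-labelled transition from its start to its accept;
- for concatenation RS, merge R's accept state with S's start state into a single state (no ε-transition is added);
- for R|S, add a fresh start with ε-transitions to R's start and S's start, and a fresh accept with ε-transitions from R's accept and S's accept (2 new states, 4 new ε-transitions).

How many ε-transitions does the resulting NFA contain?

4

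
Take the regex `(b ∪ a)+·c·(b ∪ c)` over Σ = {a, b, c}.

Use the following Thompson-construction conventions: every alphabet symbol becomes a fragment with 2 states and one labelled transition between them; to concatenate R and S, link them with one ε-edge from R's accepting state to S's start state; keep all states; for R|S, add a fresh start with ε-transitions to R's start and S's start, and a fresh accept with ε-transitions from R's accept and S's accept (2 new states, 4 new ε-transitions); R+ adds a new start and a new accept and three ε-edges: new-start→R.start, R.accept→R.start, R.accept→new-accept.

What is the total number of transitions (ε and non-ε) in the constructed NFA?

18

By structural recursion:
Each of the 5 symbol leaves contributes 1 transition (1 symbol, 0 ε).
  b ∪ a = 6 transitions (2 symbol, 4 ε)
  (b ∪ a)+ = 9 transitions (2 symbol, 7 ε)
  b ∪ c = 6 transitions (2 symbol, 4 ε)
  (b ∪ a)+·c·(b ∪ c) = 18 transitions (5 symbol, 13 ε)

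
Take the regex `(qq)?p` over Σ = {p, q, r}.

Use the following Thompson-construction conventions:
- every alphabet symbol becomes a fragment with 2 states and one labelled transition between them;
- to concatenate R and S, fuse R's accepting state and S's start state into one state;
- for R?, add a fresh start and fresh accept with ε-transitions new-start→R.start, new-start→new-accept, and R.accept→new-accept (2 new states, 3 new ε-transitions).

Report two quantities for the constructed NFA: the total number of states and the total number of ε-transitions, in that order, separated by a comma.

6, 3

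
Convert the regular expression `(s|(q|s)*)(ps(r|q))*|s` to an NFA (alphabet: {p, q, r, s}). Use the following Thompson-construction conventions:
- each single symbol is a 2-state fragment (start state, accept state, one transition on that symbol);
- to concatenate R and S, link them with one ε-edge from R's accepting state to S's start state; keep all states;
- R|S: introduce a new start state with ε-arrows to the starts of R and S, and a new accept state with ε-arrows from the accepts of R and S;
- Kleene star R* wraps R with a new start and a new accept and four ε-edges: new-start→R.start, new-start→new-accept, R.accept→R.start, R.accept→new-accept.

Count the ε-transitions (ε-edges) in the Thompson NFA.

27

Recursing over subexpressions:
Each of the 8 symbol leaves contributes 0 ε-transitions.
  q|s — 4 ε-transitions
  (q|s)* — 8 ε-transitions
  s|(q|s)* — 12 ε-transitions
  r|q — 4 ε-transitions
  ps(r|q) — 6 ε-transitions
  (ps(r|q))* — 10 ε-transitions
  (s|(q|s)*)(ps(r|q))* — 23 ε-transitions
  (s|(q|s)*)(ps(r|q))*|s — 27 ε-transitions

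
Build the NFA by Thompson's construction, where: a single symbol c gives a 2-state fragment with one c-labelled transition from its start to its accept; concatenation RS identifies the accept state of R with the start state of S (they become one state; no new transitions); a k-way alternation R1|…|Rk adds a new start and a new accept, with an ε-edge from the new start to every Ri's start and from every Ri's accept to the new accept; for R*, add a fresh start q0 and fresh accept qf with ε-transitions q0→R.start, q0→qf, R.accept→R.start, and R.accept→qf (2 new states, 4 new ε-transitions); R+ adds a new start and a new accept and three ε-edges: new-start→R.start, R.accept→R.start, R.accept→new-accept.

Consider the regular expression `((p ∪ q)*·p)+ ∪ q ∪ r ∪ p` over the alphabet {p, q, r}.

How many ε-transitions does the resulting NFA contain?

19

Recursing over subexpressions:
Each of the 6 symbol leaves contributes 0 ε-transitions.
  p ∪ q — 4 ε-transitions
  (p ∪ q)* — 8 ε-transitions
  (p ∪ q)*·p — 8 ε-transitions
  ((p ∪ q)*·p)+ — 11 ε-transitions
  ((p ∪ q)*·p)+ ∪ q ∪ r ∪ p — 19 ε-transitions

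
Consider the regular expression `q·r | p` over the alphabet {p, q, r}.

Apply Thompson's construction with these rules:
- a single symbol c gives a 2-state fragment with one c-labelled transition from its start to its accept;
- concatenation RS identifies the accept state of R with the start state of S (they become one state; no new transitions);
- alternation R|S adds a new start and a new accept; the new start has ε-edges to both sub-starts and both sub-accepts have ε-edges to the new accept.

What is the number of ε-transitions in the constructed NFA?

Recursing over subexpressions:
Each of the 3 symbol leaves contributes 0 ε-transitions.
  q·r : 0 ε-transitions
  q·r | p : 4 ε-transitions

4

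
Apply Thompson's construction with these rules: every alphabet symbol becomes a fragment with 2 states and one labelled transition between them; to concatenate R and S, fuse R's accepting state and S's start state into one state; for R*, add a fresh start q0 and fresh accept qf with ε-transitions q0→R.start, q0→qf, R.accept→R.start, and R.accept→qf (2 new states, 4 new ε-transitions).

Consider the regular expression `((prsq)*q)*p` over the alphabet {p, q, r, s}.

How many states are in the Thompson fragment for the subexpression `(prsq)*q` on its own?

Fragment for `(prsq)*q`:
Each of the 5 symbol leaves contributes a 2-state fragment.
  prsq : 5 states
  (prsq)* : 7 states
  (prsq)*q : 8 states

8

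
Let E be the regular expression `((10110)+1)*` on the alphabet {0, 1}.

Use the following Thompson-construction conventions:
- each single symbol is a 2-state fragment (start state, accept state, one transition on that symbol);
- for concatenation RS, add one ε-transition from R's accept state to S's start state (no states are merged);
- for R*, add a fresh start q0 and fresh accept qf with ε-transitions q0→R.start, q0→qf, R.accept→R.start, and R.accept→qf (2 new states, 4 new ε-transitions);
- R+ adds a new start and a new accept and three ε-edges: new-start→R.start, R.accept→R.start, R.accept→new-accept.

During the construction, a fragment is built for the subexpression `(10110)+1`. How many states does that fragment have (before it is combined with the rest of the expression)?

Fragment for `(10110)+1`:
Each of the 6 symbol leaves contributes a 2-state fragment.
  10110 → 10 states
  (10110)+ → 12 states
  (10110)+1 → 14 states

14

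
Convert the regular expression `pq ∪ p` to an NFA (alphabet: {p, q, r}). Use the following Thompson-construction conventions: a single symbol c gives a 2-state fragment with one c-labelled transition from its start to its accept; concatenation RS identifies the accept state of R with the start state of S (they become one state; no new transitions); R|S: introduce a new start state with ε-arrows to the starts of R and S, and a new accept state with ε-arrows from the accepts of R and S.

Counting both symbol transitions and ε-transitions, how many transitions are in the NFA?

7

Bottom-up over the parse tree:
Each of the 3 symbol leaves contributes 1 transition (1 symbol, 0 ε).
  pq — 2 transitions (2 symbol, 0 ε)
  pq ∪ p — 7 transitions (3 symbol, 4 ε)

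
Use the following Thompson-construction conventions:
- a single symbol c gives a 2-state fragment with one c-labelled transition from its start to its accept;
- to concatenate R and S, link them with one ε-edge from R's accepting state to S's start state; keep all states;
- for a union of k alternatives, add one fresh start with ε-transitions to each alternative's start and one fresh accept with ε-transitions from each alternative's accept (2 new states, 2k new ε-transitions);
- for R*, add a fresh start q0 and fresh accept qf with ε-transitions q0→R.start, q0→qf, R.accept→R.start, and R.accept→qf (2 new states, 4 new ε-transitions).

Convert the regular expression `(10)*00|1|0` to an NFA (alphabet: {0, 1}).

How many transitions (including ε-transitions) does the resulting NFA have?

Building bottom-up:
Each of the 6 symbol leaves contributes 1 transition (1 symbol, 0 ε).
  10 = 3 transitions (2 symbol, 1 ε)
  (10)* = 7 transitions (2 symbol, 5 ε)
  (10)*00 = 11 transitions (4 symbol, 7 ε)
  (10)*00|1|0 = 19 transitions (6 symbol, 13 ε)

19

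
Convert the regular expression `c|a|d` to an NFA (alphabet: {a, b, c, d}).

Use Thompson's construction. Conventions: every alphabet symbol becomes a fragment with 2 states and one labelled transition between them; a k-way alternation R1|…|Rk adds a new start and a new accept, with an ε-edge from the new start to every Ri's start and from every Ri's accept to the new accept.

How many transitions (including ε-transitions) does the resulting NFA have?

9

By structural recursion:
Each of the 3 symbol leaves contributes 1 transition (1 symbol, 0 ε).
  c|a|d = 9 transitions (3 symbol, 6 ε)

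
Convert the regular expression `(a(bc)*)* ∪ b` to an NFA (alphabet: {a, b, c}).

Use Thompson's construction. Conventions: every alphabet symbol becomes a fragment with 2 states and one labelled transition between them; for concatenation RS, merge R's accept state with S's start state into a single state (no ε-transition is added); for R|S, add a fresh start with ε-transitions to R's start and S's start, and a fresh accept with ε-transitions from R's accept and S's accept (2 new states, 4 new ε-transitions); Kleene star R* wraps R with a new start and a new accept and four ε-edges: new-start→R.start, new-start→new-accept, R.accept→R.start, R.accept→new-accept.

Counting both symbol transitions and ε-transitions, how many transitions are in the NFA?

16

Bottom-up over the parse tree:
Each of the 4 symbol leaves contributes 1 transition (1 symbol, 0 ε).
  bc : 2 transitions (2 symbol, 0 ε)
  (bc)* : 6 transitions (2 symbol, 4 ε)
  a(bc)* : 7 transitions (3 symbol, 4 ε)
  (a(bc)*)* : 11 transitions (3 symbol, 8 ε)
  (a(bc)*)* ∪ b : 16 transitions (4 symbol, 12 ε)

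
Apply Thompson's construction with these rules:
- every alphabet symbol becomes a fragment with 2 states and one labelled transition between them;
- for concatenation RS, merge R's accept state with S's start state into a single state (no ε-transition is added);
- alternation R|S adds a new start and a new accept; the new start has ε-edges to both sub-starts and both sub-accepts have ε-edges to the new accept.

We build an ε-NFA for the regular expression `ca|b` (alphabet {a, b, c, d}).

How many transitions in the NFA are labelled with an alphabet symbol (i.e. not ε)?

3

By structural recursion:
Each of the 3 symbol leaves contributes exactly 1 symbol transition.
  ca → 2 symbol transitions
  ca|b → 3 symbol transitions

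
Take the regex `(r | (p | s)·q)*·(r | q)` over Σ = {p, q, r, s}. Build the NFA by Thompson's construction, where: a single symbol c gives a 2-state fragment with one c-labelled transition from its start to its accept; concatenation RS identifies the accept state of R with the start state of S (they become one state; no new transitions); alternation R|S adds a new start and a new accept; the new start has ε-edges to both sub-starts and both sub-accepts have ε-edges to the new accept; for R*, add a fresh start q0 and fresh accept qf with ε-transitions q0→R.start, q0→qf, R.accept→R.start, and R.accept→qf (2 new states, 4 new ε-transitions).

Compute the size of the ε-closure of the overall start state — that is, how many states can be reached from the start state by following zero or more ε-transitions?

Compute the ε-closure size of each fragment's start state recursively; a symbol fragment's start has no outgoing ε-edge, so its closure is just itself (size 1).
  p | s — new start ε-reaches every alternative's start; none of them accept ε, so the new accept is not reached: C = 1 + 1 + 1 = 3
  (p | s)·q — same as the first factor's closure: C = 3
  r | (p | s)·q — new start ε-reaches every alternative's start; none of them accept ε, so the new accept is not reached: C = 1 + 1 + 3 = 5
  (r | (p | s)·q)* — C = 1 (new start) + 5 (body) + 1 (new accept) = 7
  r | q — new start ε-reaches every alternative's start; none of them accept ε, so the new accept is not reached: C = 1 + 1 + 1 = 3
  (r | (p | s)·q)*·(r | q) — the left operand accepts ε, so the closure extends into the next operand (the shared merged state is already counted); C = 7 + (3−1) = 9

9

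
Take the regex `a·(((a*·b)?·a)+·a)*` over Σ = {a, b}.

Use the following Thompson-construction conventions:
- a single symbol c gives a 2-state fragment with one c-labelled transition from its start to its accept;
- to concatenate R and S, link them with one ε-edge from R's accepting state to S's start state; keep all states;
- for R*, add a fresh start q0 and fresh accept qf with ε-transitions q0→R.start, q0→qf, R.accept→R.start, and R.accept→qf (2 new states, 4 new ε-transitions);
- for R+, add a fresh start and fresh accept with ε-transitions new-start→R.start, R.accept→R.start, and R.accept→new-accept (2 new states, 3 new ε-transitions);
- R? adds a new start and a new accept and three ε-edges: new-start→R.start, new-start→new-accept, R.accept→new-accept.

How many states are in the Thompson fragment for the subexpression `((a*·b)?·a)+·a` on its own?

14

Fragment for `((a*·b)?·a)+·a`:
Each of the 4 symbol leaves contributes a 2-state fragment.
  a* → 4 states
  a*·b → 6 states
  (a*·b)? → 8 states
  (a*·b)?·a → 10 states
  ((a*·b)?·a)+ → 12 states
  ((a*·b)?·a)+·a → 14 states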